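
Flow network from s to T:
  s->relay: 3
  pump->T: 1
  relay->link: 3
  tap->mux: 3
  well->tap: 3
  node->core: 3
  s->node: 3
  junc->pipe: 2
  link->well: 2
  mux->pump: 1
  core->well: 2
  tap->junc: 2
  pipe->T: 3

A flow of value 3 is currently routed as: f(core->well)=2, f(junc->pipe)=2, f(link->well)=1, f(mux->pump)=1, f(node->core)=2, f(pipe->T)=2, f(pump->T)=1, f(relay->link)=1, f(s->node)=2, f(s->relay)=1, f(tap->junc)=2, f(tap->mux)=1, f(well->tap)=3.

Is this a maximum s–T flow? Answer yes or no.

Residual reachable from s: {core, link, node, relay, s, well}; T is not reachable.
Saturated cut: well->tap with total capacity 3 = current flow value. Flow is maximum.

Yes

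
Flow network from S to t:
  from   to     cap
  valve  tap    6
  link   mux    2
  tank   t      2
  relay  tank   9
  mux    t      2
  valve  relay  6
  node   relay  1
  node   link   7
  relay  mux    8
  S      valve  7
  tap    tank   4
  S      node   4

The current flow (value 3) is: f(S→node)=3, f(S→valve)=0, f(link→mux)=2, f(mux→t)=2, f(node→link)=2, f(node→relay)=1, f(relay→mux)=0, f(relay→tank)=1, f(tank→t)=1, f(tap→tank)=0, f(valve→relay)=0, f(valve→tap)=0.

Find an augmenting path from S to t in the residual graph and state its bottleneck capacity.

Residual along S→valve→relay→tank→t: S→valve: 7, valve→relay: 6, relay→tank: 8, tank→t: 1.
Bottleneck = min = 1.

S→valve→relay→tank→t, bottleneck 1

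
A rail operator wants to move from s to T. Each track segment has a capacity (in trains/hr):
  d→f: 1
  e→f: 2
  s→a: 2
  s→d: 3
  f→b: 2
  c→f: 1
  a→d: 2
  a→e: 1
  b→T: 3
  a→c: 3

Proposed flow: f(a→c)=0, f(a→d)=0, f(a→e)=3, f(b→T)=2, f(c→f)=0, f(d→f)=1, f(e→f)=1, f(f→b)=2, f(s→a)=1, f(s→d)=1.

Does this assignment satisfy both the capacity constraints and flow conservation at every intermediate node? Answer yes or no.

No

Capacity violated on a→e: flow 3 > capacity 1.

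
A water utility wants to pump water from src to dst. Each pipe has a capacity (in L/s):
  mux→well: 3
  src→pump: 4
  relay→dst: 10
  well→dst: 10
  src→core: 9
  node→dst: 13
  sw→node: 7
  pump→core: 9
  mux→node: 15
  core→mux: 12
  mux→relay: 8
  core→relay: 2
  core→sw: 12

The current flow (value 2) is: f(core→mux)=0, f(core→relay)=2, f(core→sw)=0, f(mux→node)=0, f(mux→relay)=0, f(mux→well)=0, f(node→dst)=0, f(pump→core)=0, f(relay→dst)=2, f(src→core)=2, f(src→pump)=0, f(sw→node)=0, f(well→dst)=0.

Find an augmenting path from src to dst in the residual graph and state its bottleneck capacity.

src→core→sw→node→dst, bottleneck 7

Residual along src→core→sw→node→dst: src→core: 7, core→sw: 12, sw→node: 7, node→dst: 13.
Bottleneck = min = 7.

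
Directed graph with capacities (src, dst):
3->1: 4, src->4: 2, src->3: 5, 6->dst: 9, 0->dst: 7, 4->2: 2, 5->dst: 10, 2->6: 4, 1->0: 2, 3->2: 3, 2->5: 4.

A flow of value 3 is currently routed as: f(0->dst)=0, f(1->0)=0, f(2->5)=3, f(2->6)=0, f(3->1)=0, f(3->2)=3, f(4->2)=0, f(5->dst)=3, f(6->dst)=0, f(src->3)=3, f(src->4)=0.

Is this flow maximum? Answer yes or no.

No

Residual path src->3->1->0->dst has bottleneck 2 > 0.
Pushing 2 along it raises the flow to 5, so the given flow is not maximum.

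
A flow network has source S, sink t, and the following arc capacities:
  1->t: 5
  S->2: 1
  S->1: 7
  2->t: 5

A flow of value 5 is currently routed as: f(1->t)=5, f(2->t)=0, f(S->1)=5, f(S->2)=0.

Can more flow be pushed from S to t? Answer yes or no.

Yes

Residual path S->2->t has bottleneck 1 > 0.
Pushing 1 along it raises the flow to 6, so the given flow is not maximum.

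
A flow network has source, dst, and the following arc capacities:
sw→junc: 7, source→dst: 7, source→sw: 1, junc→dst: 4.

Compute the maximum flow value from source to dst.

8

Augment source→dst: bottleneck 7. Total 7.
Augment source→sw→junc→dst: bottleneck 1. Total 8.
No augmenting path remains in the residual graph.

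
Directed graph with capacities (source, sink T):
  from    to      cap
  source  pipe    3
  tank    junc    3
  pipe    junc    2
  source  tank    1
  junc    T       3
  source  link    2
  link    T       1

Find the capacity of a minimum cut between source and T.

4

Max flow = 4 (via 3 augmenting paths).
In the residual at optimum, the set reachable from source is {link, pipe, source}.
Cut edges: source->tank (cap 1), pipe->junc (cap 2), link->T (cap 1). Sum = 4.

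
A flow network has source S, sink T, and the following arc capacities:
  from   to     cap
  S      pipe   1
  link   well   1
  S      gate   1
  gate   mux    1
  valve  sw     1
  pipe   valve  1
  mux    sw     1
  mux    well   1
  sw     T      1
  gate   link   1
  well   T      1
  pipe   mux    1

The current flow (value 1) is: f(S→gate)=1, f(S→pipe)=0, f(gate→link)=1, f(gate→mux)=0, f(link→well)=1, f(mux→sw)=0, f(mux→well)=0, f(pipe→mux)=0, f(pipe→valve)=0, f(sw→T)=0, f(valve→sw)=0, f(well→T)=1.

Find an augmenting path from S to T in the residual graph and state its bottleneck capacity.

S→pipe→mux→sw→T, bottleneck 1

Residual along S→pipe→mux→sw→T: S→pipe: 1, pipe→mux: 1, mux→sw: 1, sw→T: 1.
Bottleneck = min = 1.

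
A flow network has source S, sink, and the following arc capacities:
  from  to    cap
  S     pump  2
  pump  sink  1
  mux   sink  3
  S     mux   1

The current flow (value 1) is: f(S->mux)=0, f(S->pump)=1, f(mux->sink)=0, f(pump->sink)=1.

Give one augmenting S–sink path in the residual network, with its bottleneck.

S->mux->sink, bottleneck 1

Residual along S->mux->sink: S->mux: 1, mux->sink: 3.
Bottleneck = min = 1.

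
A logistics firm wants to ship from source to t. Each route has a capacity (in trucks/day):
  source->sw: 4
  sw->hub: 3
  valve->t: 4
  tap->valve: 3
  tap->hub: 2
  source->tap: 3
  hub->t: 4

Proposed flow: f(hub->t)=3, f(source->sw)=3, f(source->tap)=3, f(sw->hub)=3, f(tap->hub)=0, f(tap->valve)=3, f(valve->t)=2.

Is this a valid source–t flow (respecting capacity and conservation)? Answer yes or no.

No

Conservation fails at valve: inflow 3 ≠ outflow 2.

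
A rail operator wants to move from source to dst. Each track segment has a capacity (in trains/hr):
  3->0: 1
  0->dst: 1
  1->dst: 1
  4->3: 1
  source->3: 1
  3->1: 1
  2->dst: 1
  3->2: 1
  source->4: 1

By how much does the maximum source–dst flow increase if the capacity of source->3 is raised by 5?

1

Original max flow = 2.
After raising cap(source->3), augmenting paths through that edge carry 1 more unit.
New max flow = 3. Increase = 1.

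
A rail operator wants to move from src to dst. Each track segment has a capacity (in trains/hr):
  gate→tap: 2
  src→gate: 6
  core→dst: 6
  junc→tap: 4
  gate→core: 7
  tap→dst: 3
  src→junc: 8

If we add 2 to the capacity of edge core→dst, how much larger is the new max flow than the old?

Original max flow = 9.
Edge core→dst does not cross the min cut (source side {junc, src, tap}), so extra capacity there cannot help.
New max flow = 9. Increase = 0.

0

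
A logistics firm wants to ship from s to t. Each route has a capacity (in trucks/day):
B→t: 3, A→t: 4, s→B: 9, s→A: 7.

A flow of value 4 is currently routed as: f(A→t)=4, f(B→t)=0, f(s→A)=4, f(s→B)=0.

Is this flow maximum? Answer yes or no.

Residual path s→B→t has bottleneck 3 > 0.
Pushing 3 along it raises the flow to 7, so the given flow is not maximum.

No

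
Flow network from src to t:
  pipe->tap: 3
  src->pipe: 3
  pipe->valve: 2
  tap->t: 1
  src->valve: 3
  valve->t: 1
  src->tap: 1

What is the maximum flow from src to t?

2

Augment src->tap->t: bottleneck 1. Total 1.
Augment src->valve->t: bottleneck 1. Total 2.
No augmenting path remains in the residual graph.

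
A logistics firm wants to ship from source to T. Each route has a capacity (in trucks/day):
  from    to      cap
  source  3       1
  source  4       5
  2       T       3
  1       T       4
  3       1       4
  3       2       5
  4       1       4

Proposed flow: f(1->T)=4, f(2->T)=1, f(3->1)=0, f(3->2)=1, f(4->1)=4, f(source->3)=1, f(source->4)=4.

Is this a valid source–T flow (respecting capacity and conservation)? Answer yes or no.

Every edge has 0 ≤ f(e) ≤ cap(e).
At each intermediate node, inflow equals outflow.

Yes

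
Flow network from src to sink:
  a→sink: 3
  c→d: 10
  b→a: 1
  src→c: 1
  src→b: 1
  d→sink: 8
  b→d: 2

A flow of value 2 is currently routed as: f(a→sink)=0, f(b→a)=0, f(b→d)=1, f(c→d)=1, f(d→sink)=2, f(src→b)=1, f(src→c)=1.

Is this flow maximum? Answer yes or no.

Residual reachable from src: {src}; sink is not reachable.
Saturated cut: src→c, src→b with total capacity 2 = current flow value. Flow is maximum.

Yes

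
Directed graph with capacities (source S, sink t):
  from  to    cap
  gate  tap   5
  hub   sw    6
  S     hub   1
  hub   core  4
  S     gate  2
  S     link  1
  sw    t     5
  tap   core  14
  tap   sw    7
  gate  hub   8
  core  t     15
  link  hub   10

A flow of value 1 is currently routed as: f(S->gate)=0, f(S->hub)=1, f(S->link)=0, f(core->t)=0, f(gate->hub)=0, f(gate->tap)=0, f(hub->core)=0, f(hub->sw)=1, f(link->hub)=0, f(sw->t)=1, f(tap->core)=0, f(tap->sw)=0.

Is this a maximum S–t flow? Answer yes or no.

No

Residual path S->gate->tap->core->t has bottleneck 2 > 0.
Pushing 2 along it raises the flow to 3, so the given flow is not maximum.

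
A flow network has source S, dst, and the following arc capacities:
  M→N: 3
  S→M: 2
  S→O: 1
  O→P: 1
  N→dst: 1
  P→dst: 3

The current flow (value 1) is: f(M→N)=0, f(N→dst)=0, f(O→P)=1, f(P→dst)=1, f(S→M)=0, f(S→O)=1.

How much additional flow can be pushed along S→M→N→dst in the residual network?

1

Residual capacities along the path: S→M: 2, M→N: 3, N→dst: 1.
Minimum is 1.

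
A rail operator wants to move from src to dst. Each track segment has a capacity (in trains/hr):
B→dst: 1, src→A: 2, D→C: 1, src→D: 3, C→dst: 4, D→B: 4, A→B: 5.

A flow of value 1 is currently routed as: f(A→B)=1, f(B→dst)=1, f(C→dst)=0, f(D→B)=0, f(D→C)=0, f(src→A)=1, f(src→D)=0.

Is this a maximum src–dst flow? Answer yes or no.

Residual path src→D→C→dst has bottleneck 1 > 0.
Pushing 1 along it raises the flow to 2, so the given flow is not maximum.

No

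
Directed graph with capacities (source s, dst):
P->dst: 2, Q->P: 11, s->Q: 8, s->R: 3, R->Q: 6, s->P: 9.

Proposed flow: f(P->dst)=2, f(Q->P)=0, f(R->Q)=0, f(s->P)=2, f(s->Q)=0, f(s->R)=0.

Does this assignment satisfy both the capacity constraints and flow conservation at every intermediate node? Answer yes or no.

Yes

Every edge has 0 ≤ f(e) ≤ cap(e).
At each intermediate node, inflow equals outflow.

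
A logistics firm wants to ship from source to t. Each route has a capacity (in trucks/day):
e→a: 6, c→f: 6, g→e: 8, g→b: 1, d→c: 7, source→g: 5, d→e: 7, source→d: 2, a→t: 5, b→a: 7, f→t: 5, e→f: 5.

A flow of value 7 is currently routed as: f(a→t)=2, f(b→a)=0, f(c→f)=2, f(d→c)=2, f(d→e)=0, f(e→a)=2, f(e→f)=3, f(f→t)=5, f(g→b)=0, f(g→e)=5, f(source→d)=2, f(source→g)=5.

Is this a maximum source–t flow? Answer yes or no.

Residual reachable from source: {source}; t is not reachable.
Saturated cut: source→d, source→g with total capacity 7 = current flow value. Flow is maximum.

Yes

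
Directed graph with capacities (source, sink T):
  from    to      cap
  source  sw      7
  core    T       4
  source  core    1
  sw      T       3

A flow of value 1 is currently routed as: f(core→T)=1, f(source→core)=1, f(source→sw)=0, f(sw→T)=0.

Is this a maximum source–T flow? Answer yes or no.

No

Residual path source→sw→T has bottleneck 3 > 0.
Pushing 3 along it raises the flow to 4, so the given flow is not maximum.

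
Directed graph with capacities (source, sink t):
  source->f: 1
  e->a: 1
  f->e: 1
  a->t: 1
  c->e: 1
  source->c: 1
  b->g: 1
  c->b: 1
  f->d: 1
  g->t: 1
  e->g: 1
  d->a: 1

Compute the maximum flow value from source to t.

Augment source->f->d->a->t: bottleneck 1. Total 1.
Augment source->c->e->g->t: bottleneck 1. Total 2.
No augmenting path remains in the residual graph.

2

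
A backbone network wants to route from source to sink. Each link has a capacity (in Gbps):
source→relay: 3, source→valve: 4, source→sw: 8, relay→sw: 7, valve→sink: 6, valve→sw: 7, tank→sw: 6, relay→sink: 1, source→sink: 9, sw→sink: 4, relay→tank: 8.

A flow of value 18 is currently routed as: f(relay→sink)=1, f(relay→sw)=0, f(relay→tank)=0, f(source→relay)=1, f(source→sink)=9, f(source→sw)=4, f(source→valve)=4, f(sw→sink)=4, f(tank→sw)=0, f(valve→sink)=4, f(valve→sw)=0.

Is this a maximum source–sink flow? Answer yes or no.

Yes

Residual reachable from source: {relay, source, sw, tank}; sink is not reachable.
Saturated cut: source→valve, source→sink, relay→sink, sw→sink with total capacity 18 = current flow value. Flow is maximum.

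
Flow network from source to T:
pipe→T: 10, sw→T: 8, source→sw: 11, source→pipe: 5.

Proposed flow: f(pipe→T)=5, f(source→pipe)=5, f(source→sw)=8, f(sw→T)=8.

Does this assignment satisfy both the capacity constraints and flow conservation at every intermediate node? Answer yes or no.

Yes

Every edge has 0 ≤ f(e) ≤ cap(e).
At each intermediate node, inflow equals outflow.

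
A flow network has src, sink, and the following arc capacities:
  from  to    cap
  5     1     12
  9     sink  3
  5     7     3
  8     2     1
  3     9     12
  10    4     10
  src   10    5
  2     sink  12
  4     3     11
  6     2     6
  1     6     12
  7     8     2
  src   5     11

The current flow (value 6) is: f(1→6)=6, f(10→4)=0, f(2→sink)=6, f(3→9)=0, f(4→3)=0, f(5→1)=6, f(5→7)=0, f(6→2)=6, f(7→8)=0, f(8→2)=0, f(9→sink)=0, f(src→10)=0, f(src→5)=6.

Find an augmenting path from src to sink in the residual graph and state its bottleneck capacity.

src→5→7→8→2→sink, bottleneck 1

Residual along src→5→7→8→2→sink: src→5: 5, 5→7: 3, 7→8: 2, 8→2: 1, 2→sink: 6.
Bottleneck = min = 1.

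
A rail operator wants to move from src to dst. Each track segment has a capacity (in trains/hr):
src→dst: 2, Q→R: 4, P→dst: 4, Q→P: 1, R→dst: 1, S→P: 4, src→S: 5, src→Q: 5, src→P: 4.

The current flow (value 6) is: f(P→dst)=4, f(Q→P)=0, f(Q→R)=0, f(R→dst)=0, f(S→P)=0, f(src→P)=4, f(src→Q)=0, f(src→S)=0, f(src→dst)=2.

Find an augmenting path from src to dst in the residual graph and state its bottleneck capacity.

src→Q→R→dst, bottleneck 1

Residual along src→Q→R→dst: src→Q: 5, Q→R: 4, R→dst: 1.
Bottleneck = min = 1.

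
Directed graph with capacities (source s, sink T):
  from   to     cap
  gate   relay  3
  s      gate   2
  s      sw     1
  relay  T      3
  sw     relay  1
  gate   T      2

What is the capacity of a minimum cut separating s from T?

Max flow = 3 (via 2 augmenting paths).
In the residual at optimum, the set reachable from s is {s}.
Cut edges: s→sw (cap 1), s→gate (cap 2). Sum = 3.

3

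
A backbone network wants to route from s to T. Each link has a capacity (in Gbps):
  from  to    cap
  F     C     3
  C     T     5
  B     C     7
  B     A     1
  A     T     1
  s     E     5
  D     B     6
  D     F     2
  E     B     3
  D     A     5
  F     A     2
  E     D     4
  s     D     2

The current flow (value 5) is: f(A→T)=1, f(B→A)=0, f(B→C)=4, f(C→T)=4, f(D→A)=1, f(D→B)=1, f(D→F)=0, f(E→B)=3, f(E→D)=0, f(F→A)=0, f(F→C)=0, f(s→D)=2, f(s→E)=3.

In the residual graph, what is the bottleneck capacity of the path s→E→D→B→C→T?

1

Residual capacities along the path: s→E: 2, E→D: 4, D→B: 5, B→C: 3, C→T: 1.
Minimum is 1.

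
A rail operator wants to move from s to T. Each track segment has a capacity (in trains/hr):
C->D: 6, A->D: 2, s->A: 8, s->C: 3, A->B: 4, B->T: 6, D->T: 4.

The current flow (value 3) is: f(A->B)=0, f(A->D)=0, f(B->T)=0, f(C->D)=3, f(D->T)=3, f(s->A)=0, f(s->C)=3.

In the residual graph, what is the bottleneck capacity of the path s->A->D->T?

Residual capacities along the path: s->A: 8, A->D: 2, D->T: 1.
Minimum is 1.

1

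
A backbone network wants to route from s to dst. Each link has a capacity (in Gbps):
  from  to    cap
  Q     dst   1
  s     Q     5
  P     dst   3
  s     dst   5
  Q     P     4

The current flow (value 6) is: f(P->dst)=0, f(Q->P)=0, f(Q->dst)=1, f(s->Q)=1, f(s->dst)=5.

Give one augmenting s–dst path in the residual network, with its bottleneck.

s->Q->P->dst, bottleneck 3

Residual along s->Q->P->dst: s->Q: 4, Q->P: 4, P->dst: 3.
Bottleneck = min = 3.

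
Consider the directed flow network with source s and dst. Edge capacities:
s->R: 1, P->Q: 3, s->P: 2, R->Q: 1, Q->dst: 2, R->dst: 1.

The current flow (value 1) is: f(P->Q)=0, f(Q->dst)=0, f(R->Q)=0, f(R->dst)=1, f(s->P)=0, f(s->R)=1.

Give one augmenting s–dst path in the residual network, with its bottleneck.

Residual along s->P->Q->dst: s->P: 2, P->Q: 3, Q->dst: 2.
Bottleneck = min = 2.

s->P->Q->dst, bottleneck 2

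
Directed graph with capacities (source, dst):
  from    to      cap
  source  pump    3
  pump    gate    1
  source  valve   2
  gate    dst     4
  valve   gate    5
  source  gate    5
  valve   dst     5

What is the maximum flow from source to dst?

Augment source→valve→dst: bottleneck 2. Total 2.
Augment source→gate→dst: bottleneck 4. Total 6.
No augmenting path remains in the residual graph.

6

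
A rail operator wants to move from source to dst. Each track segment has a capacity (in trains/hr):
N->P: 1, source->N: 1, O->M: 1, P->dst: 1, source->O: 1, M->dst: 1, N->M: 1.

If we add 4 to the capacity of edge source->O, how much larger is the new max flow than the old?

Original max flow = 2.
Even with extra capacity on source->O, another cut of capacity 2 remains binding.
New max flow = 2. Increase = 0.

0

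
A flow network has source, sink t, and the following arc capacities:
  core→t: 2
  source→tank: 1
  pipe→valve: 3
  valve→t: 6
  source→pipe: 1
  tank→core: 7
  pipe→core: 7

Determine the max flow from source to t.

2

Augment source→tank→core→t: bottleneck 1. Total 1.
Augment source→pipe→core→t: bottleneck 1. Total 2.
No augmenting path remains in the residual graph.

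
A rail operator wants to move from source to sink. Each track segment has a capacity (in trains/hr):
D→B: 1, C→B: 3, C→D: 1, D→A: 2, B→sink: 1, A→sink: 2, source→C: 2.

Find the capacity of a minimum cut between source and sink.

Max flow = 2 (via 2 augmenting paths).
In the residual at optimum, the set reachable from source is {source}.
Cut edges: source→C (cap 2). Sum = 2.

2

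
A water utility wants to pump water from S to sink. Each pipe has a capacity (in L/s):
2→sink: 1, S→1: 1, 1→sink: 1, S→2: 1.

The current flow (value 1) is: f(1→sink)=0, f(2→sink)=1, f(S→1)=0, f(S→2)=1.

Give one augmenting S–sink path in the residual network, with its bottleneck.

Residual along S→1→sink: S→1: 1, 1→sink: 1.
Bottleneck = min = 1.

S→1→sink, bottleneck 1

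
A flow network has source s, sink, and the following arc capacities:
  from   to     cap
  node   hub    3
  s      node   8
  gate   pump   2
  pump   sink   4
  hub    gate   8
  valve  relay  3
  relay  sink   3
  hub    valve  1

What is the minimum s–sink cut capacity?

Max flow = 3 (via 2 augmenting paths).
In the residual at optimum, the set reachable from s is {node, s}.
Cut edges: node→hub (cap 3). Sum = 3.

3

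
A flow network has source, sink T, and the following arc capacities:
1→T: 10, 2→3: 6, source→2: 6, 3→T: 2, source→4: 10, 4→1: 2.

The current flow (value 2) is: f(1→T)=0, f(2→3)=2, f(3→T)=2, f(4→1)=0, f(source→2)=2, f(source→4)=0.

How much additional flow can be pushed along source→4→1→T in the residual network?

Residual capacities along the path: source→4: 10, 4→1: 2, 1→T: 10.
Minimum is 2.

2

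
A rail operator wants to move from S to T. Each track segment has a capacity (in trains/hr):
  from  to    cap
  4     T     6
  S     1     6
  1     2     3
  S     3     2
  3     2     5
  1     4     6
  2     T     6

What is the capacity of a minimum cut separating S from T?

8

Max flow = 8 (via 3 augmenting paths).
In the residual at optimum, the set reachable from S is {S}.
Cut edges: S→3 (cap 2), S→1 (cap 6). Sum = 8.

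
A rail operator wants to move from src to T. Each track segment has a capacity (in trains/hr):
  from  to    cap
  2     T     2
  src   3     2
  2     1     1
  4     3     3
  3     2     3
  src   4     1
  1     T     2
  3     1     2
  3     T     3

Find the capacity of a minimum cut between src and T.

3

Max flow = 3 (via 2 augmenting paths).
In the residual at optimum, the set reachable from src is {src}.
Cut edges: src->4 (cap 1), src->3 (cap 2). Sum = 3.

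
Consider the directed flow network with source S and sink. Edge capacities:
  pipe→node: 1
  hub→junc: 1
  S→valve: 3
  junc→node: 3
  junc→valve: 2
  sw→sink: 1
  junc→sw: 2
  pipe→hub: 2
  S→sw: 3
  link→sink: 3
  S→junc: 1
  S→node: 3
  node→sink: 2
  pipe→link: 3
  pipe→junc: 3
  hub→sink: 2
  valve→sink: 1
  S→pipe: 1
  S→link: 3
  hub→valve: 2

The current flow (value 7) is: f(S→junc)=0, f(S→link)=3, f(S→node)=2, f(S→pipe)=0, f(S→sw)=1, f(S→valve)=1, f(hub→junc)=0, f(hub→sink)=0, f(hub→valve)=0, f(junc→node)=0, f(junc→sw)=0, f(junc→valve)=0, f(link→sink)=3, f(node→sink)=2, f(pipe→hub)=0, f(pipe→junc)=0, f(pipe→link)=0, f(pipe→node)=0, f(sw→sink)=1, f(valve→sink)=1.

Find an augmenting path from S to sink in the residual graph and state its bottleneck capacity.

S→pipe→hub→sink, bottleneck 1

Residual along S→pipe→hub→sink: S→pipe: 1, pipe→hub: 2, hub→sink: 2.
Bottleneck = min = 1.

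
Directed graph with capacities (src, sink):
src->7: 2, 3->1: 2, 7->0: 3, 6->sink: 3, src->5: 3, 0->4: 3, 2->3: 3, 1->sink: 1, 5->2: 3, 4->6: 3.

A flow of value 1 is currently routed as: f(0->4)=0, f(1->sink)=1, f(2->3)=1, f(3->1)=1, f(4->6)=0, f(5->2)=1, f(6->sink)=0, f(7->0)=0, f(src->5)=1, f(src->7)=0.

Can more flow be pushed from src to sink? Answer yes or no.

Yes

Residual path src->7->0->4->6->sink has bottleneck 2 > 0.
Pushing 2 along it raises the flow to 3, so the given flow is not maximum.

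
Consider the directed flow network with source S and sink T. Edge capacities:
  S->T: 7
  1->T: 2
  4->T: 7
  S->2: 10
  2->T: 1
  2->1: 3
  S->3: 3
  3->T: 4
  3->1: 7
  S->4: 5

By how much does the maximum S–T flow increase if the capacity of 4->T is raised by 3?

Original max flow = 18.
Edge 4->T does not cross the min cut (source side {1, 2, S}), so extra capacity there cannot help.
New max flow = 18. Increase = 0.

0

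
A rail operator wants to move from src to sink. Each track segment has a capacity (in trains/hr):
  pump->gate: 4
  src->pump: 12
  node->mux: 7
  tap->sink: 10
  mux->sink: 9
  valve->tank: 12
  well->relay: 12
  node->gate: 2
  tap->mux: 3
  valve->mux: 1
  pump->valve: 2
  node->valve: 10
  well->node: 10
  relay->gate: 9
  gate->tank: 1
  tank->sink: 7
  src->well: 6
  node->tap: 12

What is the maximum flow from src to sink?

9

Augment src->well->node->tap->sink: bottleneck 6. Total 6.
Augment src->pump->valve->mux->sink: bottleneck 1. Total 7.
Augment src->pump->valve->tank->sink: bottleneck 1. Total 8.
Augment src->pump->gate->tank->sink: bottleneck 1. Total 9.
No augmenting path remains in the residual graph.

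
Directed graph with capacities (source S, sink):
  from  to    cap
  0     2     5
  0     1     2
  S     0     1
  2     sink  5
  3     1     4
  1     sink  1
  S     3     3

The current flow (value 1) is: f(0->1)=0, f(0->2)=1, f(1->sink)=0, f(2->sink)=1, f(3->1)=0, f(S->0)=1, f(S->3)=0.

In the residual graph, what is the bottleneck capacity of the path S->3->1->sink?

Residual capacities along the path: S->3: 3, 3->1: 4, 1->sink: 1.
Minimum is 1.

1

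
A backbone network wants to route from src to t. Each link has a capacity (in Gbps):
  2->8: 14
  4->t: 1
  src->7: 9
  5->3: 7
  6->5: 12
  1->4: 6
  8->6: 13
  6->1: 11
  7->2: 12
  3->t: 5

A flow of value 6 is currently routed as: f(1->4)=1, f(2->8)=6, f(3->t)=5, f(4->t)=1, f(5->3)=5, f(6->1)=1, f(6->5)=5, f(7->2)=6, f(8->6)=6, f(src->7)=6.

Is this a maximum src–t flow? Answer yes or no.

Yes

Residual reachable from src: {1, 2, 3, 4, 5, 6, 7, 8, src}; t is not reachable.
Saturated cut: 4->t, 3->t with total capacity 6 = current flow value. Flow is maximum.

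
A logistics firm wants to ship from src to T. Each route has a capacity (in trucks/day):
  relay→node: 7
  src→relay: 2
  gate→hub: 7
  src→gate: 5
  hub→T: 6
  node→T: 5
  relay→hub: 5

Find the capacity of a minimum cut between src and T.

Max flow = 7 (via 2 augmenting paths).
In the residual at optimum, the set reachable from src is {src}.
Cut edges: src→relay (cap 2), src→gate (cap 5). Sum = 7.

7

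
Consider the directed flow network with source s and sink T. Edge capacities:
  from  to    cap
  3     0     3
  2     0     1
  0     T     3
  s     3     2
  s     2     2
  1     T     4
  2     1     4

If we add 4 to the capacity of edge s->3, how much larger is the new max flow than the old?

1

Original max flow = 4.
After raising cap(s->3), augmenting paths through that edge carry 1 more unit.
New max flow = 5. Increase = 1.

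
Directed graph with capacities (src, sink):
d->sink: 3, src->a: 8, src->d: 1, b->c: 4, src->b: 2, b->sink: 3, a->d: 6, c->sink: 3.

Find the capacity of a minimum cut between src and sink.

Max flow = 5 (via 3 augmenting paths).
In the residual at optimum, the set reachable from src is {a, d, src}.
Cut edges: src->b (cap 2), d->sink (cap 3). Sum = 5.

5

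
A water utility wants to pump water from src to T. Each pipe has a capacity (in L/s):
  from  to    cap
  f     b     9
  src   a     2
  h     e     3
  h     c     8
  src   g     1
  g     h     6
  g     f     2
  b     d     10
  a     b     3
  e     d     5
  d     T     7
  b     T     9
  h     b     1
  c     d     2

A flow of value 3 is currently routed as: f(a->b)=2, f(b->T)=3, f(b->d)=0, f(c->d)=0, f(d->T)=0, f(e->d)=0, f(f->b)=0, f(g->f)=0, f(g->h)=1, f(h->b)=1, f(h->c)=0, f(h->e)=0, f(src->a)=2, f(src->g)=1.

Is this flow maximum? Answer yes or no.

Residual reachable from src: {src}; T is not reachable.
Saturated cut: src->g, src->a with total capacity 3 = current flow value. Flow is maximum.

Yes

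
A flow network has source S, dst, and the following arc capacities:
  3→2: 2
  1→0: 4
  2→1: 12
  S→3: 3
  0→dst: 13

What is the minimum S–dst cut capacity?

2

Max flow = 2 (via 1 augmenting path).
In the residual at optimum, the set reachable from S is {3, S}.
Cut edges: 3→2 (cap 2). Sum = 2.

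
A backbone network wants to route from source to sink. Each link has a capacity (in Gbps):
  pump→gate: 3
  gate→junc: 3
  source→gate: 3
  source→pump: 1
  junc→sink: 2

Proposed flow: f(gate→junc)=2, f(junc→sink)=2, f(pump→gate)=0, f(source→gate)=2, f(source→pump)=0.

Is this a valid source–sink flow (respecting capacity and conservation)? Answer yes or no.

Every edge has 0 ≤ f(e) ≤ cap(e).
At each intermediate node, inflow equals outflow.

Yes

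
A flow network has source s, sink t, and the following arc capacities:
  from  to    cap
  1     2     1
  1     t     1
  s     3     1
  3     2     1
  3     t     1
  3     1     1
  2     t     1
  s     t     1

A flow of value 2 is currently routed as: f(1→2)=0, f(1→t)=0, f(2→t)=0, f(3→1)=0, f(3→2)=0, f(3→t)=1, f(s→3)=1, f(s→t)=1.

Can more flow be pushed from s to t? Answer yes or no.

No

Residual reachable from s: {s}; t is not reachable.
Saturated cut: s→3, s→t with total capacity 2 = current flow value. Flow is maximum.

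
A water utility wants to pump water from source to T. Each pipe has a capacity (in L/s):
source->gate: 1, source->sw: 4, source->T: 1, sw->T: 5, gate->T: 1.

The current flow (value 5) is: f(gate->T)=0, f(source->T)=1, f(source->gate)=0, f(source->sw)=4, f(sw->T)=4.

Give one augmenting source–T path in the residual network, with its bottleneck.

source->gate->T, bottleneck 1

Residual along source->gate->T: source->gate: 1, gate->T: 1.
Bottleneck = min = 1.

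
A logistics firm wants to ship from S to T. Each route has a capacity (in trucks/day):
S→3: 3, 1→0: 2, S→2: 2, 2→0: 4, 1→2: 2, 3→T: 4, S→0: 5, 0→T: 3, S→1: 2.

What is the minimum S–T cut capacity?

6

Max flow = 6 (via 2 augmenting paths).
In the residual at optimum, the set reachable from S is {0, 1, 2, S}.
Cut edges: S→3 (cap 3), 0→T (cap 3). Sum = 6.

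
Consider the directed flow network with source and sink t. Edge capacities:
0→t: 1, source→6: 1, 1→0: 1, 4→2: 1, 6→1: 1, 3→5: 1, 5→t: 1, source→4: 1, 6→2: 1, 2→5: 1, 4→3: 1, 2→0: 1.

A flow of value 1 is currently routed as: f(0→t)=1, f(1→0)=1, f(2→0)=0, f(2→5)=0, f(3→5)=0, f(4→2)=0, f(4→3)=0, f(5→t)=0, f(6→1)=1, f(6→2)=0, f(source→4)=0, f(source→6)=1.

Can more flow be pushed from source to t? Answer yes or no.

Yes

Residual path source→4→2→5→t has bottleneck 1 > 0.
Pushing 1 along it raises the flow to 2, so the given flow is not maximum.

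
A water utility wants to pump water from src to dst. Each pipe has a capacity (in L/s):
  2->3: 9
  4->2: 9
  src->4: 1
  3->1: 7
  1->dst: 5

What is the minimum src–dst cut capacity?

1

Max flow = 1 (via 1 augmenting path).
In the residual at optimum, the set reachable from src is {src}.
Cut edges: src->4 (cap 1). Sum = 1.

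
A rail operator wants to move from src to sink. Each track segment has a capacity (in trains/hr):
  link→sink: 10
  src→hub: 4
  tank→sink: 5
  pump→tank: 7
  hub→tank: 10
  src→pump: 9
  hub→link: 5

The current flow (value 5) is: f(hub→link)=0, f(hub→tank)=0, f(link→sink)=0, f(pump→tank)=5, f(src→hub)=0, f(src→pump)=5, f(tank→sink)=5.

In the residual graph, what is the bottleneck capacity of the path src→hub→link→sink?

4

Residual capacities along the path: src→hub: 4, hub→link: 5, link→sink: 10.
Minimum is 4.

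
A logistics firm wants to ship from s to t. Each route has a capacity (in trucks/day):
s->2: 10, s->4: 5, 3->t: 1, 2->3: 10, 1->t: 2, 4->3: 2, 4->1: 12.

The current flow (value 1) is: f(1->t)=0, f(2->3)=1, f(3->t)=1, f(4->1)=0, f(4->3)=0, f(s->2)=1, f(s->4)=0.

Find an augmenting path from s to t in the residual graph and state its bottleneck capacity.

s->4->1->t, bottleneck 2

Residual along s->4->1->t: s->4: 5, 4->1: 12, 1->t: 2.
Bottleneck = min = 2.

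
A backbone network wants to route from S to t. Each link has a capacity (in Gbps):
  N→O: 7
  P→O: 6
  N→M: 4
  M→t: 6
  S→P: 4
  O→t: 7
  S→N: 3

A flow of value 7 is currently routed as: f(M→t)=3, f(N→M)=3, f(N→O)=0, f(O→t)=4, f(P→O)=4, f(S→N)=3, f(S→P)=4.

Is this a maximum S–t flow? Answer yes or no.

Residual reachable from S: {S}; t is not reachable.
Saturated cut: S→N, S→P with total capacity 7 = current flow value. Flow is maximum.

Yes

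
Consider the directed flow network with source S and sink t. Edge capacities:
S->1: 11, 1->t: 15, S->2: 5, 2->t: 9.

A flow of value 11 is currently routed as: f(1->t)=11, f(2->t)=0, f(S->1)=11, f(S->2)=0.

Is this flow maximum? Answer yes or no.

Residual path S->2->t has bottleneck 5 > 0.
Pushing 5 along it raises the flow to 16, so the given flow is not maximum.

No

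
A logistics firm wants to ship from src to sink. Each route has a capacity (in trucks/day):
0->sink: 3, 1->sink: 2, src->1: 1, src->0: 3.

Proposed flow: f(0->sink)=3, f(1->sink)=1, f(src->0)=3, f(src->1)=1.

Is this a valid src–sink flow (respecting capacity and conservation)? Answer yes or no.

Yes

Every edge has 0 ≤ f(e) ≤ cap(e).
At each intermediate node, inflow equals outflow.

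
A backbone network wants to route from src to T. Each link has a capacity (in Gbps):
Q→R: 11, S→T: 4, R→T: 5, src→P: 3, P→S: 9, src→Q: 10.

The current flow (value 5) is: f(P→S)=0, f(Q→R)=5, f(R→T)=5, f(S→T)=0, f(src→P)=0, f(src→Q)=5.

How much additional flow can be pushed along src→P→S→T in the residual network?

3

Residual capacities along the path: src→P: 3, P→S: 9, S→T: 4.
Minimum is 3.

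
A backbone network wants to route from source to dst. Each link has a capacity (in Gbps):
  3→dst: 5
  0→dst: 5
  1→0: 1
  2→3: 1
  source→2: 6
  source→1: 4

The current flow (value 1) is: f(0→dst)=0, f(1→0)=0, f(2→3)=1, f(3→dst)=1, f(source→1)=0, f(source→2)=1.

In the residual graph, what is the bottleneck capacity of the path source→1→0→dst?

1

Residual capacities along the path: source→1: 4, 1→0: 1, 0→dst: 5.
Minimum is 1.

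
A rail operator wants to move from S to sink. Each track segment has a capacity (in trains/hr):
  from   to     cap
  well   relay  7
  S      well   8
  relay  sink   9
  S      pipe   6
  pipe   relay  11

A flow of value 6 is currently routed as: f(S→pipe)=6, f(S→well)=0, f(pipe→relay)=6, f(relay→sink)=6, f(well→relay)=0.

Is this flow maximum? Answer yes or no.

No

Residual path S→well→relay→sink has bottleneck 3 > 0.
Pushing 3 along it raises the flow to 9, so the given flow is not maximum.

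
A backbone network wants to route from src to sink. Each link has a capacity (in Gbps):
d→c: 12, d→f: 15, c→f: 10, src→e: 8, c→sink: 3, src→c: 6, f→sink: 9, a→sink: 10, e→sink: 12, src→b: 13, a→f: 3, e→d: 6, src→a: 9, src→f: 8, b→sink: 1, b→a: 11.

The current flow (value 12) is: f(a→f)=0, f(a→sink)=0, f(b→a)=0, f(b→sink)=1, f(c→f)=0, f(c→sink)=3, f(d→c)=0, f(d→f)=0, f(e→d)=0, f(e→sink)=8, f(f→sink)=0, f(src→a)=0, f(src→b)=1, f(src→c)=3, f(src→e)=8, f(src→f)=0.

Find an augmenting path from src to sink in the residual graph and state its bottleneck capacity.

Residual along src→a→sink: src→a: 9, a→sink: 10.
Bottleneck = min = 9.

src→a→sink, bottleneck 9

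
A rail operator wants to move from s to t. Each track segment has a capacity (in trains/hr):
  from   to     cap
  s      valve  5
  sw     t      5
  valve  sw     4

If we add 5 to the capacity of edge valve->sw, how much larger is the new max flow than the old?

Original max flow = 4.
After raising cap(valve->sw), augmenting paths through that edge carry 1 more unit.
New max flow = 5. Increase = 1.

1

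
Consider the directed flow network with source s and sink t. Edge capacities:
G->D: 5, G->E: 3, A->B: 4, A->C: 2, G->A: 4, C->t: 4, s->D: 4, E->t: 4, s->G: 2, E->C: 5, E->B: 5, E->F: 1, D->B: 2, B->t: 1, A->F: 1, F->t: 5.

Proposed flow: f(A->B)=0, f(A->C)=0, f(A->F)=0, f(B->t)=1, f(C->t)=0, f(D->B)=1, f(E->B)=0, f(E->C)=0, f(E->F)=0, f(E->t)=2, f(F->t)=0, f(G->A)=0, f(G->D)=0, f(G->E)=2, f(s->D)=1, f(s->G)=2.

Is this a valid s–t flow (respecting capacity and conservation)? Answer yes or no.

Yes

Every edge has 0 ≤ f(e) ≤ cap(e).
At each intermediate node, inflow equals outflow.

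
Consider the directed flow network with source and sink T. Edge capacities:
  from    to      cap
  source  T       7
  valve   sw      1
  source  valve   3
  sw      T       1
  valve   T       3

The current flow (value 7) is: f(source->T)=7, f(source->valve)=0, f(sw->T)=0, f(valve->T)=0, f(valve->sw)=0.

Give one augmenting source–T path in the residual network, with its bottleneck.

Residual along source->valve->T: source->valve: 3, valve->T: 3.
Bottleneck = min = 3.

source->valve->T, bottleneck 3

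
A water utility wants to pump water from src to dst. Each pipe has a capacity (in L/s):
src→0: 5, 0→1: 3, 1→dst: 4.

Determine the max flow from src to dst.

3

Augment src→0→1→dst: bottleneck 3. Total 3.
No augmenting path remains in the residual graph.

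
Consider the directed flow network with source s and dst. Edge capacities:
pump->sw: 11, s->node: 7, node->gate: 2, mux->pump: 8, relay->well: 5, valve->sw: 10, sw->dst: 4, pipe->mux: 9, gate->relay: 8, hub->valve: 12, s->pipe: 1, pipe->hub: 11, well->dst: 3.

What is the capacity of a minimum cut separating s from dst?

Max flow = 3 (via 2 augmenting paths).
In the residual at optimum, the set reachable from s is {node, s}.
Cut edges: node->gate (cap 2), s->pipe (cap 1). Sum = 3.

3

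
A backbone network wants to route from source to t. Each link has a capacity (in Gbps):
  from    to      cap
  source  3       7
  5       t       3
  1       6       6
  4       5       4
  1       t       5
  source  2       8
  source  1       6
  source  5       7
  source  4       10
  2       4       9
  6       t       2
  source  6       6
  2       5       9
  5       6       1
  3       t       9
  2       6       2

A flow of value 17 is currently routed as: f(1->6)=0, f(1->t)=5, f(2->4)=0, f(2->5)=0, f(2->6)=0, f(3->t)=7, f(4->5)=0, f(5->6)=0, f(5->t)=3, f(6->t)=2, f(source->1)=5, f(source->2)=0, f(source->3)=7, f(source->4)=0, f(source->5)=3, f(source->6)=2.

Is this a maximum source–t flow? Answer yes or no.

Residual reachable from source: {1, 2, 4, 5, 6, source}; t is not reachable.
Saturated cut: source->3, 5->t, 1->t, 6->t with total capacity 17 = current flow value. Flow is maximum.

Yes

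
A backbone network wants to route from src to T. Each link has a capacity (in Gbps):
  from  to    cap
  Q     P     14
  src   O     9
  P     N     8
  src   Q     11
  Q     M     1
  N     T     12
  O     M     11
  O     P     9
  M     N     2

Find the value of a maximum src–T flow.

Augment src→Q→P→N→T: bottleneck 8. Total 8.
Augment src→Q→M→N→T: bottleneck 1. Total 9.
Augment src→O→M→N→T: bottleneck 1. Total 10.
No augmenting path remains in the residual graph.

10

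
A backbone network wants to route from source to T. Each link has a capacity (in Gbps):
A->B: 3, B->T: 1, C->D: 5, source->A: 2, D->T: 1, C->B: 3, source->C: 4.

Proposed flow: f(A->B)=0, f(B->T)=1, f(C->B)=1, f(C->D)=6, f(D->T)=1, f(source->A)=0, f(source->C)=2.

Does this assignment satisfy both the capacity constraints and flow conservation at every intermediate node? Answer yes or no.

Capacity violated on C->D: flow 6 > capacity 5.

No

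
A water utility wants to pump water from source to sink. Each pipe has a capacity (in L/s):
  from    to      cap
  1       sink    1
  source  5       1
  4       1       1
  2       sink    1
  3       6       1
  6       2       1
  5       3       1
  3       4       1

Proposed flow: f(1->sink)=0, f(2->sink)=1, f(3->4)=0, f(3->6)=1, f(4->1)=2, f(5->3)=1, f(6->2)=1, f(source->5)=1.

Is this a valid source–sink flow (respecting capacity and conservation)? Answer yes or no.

Capacity violated on 4->1: flow 2 > capacity 1.

No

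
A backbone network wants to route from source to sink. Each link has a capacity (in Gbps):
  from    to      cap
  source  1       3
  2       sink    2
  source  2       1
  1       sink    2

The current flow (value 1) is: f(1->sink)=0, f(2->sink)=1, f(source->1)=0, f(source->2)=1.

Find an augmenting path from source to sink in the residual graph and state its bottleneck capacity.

Residual along source->1->sink: source->1: 3, 1->sink: 2.
Bottleneck = min = 2.

source->1->sink, bottleneck 2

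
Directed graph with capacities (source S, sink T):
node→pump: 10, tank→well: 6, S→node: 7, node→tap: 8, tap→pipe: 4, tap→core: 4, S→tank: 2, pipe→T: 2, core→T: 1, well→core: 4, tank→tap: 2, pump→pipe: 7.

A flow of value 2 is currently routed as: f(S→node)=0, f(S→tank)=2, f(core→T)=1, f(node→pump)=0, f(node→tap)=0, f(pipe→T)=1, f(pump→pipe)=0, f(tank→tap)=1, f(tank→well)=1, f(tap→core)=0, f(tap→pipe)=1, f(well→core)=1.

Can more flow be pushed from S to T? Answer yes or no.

Residual path S→node→tap→pipe→T has bottleneck 1 > 0.
Pushing 1 along it raises the flow to 3, so the given flow is not maximum.

Yes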